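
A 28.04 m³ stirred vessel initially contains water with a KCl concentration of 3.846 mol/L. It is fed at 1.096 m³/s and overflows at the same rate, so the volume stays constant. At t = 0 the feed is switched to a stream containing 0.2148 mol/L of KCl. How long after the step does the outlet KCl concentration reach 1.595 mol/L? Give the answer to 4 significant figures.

Species balance: V dC/dt = Q(C_in − C) ⇒ τ = V/Q = 25.5839 s.
C(t) = C_in + (C₀ − C_in) e^(−t/τ). Set C = 1.595 and solve for t:
e^(−t/τ) = (C − C_in)/(C₀ − C_in) = (1.595 − 0.2148)/(3.846 − 0.2148) = 0.380095
t = −τ ln(…) = 25.5839 × 0.967335 = 24.7482 s.

24.75 s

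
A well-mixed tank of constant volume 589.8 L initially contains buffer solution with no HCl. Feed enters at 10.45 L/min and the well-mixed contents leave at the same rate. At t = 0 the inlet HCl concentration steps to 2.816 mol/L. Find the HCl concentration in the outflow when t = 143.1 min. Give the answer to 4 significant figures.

2.593 mol/L

Transient balance on the dissolved component: V dC/dt = Q(C_in − C).
So dC/dt = (C_in − C)/τ with τ = V/Q = 589.8/10.45 = 56.4402 min.
This is linear first-order; C(t) = C_in + (C₀ − C_in) e^(−t/τ).
C(143.1) = 2.816 + (0 − 2.816)·e^(−143.1/56.4402) = 2.816 + (-2.81600)·0.0792279 = 2.59289 mol/L.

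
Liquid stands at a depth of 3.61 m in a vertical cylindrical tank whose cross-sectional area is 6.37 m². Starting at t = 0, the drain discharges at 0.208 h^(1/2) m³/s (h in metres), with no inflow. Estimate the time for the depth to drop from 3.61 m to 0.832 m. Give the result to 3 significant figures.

With no inflow, A dh/dt = −0.208 √h.
∫ h^(−1/2) dh = −(0.208/A) ∫ dt, giving 2√h = 2√h₀ − (0.208/A) t.
t = 2A(√h₀ − √h)/0.208 = 2·6.37·(√3.61 − √0.832)/0.208
  = 12.740 × (1.9000 − 0.91214) / 0.208 = 60.506 s.

60.5 s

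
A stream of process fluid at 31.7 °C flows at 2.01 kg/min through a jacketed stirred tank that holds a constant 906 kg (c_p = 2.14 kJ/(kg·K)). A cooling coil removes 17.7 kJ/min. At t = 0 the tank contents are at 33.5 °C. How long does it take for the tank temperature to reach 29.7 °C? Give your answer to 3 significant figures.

M c_p dT/dt = ṁ c_p (T_in − T) − Q̇.
τ = M/ṁ = 450.75 min; T_ss = T_in − Q̇/(ṁ c_p) = 27.585 °C.
T(t) = T_ss + (T₀ − T_ss) e^(−t/τ). Set T = 29.7:
e^(−t/τ) = (29.7 − 27.585)/(33.5 − 27.585) = 0.35756
t = −450.75 · ln(0.35756) = 463.57 min.

464 min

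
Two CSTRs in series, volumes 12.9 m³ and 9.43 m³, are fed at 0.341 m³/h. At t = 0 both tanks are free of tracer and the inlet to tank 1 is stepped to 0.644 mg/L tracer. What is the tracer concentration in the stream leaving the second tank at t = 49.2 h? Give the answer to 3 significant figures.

0.287 mg/L

Time constants: τᵢ = Vᵢ/Q for each well-mixed tank.
τ₁ = 12.9/0.341 = 37.830 h; τ₂ = 9.43/0.341 = 27.654 h.
Solving the cascade with C₁(0)=C₂(0)=0 gives C₂(t) = C_in[1 − (τ₁ e^(−t/τ₁) − τ₂ e^(−t/τ₂))/(τ₁ − τ₂)].
At t = 49.2: e^(−t/τ₁) = 0.27238, e^(−t/τ₂) = 0.16878.
C₂ = 0.644·[1 − (37.830·0.27238 − 27.654·0.16878)/(10.176)] = 0.644·0.44609 = 0.28728 mg/L.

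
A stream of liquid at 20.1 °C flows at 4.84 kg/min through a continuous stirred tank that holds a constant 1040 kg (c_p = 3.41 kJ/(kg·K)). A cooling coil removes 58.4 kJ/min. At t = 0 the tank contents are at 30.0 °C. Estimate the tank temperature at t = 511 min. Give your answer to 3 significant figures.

17.8 °C

M c_p dT/dt = ṁ c_p (T_in − T) − Q̇.
Rearrange: dT/dt = (T_ss − T)/τ with τ = M/ṁ = 214.88 min and T_ss = T_in − Q̇/(ṁ c_p) = 16.562 °C.
This is linear first-order; T(t) = T_ss + (T₀ − T_ss) e^(−t/τ).
T(511) = 16.562 + (13.438)·e^(−511/214.88) = 16.562 + (13.438)·0.092725 = 17.808 °C.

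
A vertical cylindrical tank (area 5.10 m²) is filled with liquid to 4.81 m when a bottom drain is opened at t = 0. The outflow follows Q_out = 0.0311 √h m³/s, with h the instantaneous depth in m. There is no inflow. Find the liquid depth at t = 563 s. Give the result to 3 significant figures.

Mass balance (ρ constant): A dh/dt = −0.0311 √h.
This is separable: 2 d(√h)/dt = −0.0311/A, so √h = √h₀ − (0.0311/(2A)) t.
√h = √4.81 − 0.0311·563/(2·5.10) = 2.1932 − 1.7166 = 0.47657.
h = 0.47657² = 0.22712 m.

0.227 m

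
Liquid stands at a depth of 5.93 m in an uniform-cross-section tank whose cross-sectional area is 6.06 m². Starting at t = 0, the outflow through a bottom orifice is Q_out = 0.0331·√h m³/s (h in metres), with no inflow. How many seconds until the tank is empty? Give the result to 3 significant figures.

A dh/dt = −Q_out = −0.0331 √h.
This is separable: 2 d(√h)/dt = −0.0331/A, so √h = √h₀ − (0.0331/(2A)) t.
Set h = 0: 2√h₀ = (0.0331/A) t_empty ⇒ t_empty = 2A√h₀/0.0331.
t_empty = 2·6.06·√5.93/0.0331 = 12.120·2.4352/0.0331 = 891.67 s.

892 s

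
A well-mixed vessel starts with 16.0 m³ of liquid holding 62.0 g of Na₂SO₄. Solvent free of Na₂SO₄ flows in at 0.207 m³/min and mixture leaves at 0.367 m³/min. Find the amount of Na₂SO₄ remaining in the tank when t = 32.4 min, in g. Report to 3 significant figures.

Total volume: dV/dt = Q_in − Q_out = -0.16000 m³/min, so V(t) = 16.0 − 0.16000 t and V(32.4) = 10.816 m³.
Solute balance: dm/dt = 0 − Q_out C = −Q_out m/V(t).
Separate: dm/m = −Q_out dt/V(t) ⇒ ln(m/m₀) = −(Q_out/(Q_in−Q_out)) ln(V/V₀).
m = m₀ (V₀/V)^(Q_out/(Q_in−Q_out)) = 62.0 × (16.0/10.816)^(-2.2937) = 25.254 g.

25.3 g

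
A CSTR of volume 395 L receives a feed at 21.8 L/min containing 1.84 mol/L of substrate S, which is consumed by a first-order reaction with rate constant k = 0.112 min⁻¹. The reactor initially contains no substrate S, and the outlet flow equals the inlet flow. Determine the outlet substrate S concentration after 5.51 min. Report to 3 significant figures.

V dC/dt = Q(C_in − C) − k V C.
dC/dt = (Q/V) C_in − (Q/V + k) C; effective rate a = Q/V + k = 0.055190 + 0.112 = 0.16719 min⁻¹.
C_ss = Q C_in/(Q + kV) = 0.60739 mol/L; C(t) = C_ss + (C₀ − C_ss) e^(−a t).
C(5.51) = 0.60739 + (-0.60739)·e^(−0.16719·5.51) = 0.60739 + (-0.60739)·0.39803 = 0.36563 mol/L.

0.366 mol/L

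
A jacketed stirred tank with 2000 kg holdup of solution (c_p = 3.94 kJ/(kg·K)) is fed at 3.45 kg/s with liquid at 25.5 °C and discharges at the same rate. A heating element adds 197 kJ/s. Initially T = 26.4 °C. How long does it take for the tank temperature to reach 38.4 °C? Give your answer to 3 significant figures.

1240 s

M c_p dT/dt = ṁ c_p (T_in − T) + Q̇.
τ = M/ṁ = 579.71 s; T_ss = T_in + Q̇/(ṁ c_p) = 39.993 °C.
T(t) = T_ss + (T₀ − T_ss) e^(−t/τ). Set T = 38.4:
e^(−t/τ) = (38.4 − 39.993)/(26.4 − 39.993) = 0.11718
t = −579.71 · ln(0.11718) = 1242.9 s.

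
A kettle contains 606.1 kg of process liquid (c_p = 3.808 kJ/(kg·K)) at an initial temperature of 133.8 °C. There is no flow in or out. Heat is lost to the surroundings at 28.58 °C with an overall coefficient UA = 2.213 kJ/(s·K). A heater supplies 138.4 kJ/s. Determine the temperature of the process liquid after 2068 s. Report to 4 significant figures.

97.00 °C

First-law balance (no shaft work): M c_p dT/dt = −UA(T − T_amb) + Q̇.
dT/dt = (T_ss − T)/τ with T_ss = T_amb + Q̇/UA = 28.58 + 138.4/2.213 = 91.1195 °C, τ = M c_p/UA = 606.1·3.808/2.213 = 1042.94 s.
This is linear first-order; T(t) = T_ss + (T₀ − T_ss) e^(−t/τ).
T(2068) = 91.1195 + (42.6805)·0.137676 = 96.9956 °C.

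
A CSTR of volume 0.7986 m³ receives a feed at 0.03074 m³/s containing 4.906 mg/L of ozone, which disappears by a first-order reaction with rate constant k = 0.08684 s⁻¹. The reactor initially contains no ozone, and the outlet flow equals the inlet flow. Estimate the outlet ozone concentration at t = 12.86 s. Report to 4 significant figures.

1.206 mg/L

V dC/dt = Q(C_in − C) − k V C.
dC/dt = (Q/V) C_in − (Q/V + k) C; effective rate a = Q/V + k = 0.0384924 + 0.08684 = 0.125332 s⁻¹.
C_ss = Q C_in/(Q + kV) = 1.50674 mg/L; C(t) = C_ss + (C₀ − C_ss) e^(−a t).
C(12.86) = 1.50674 + (-1.50674)·e^(−0.125332·12.86) = 1.50674 + (-1.50674)·0.199533 = 1.20610 mg/L.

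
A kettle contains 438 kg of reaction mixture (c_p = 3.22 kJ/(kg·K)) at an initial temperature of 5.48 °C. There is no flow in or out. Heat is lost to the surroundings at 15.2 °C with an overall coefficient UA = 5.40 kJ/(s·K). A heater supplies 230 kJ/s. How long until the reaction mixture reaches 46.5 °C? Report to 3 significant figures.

Heat balance on the well-mixed liquid: M c_p dT/dt = −UA(T − T_amb) + Q̇.
τ = M c_p/UA = 261.18 s; T_ss = T_amb + Q̇/UA = 15.2 + 230/5.40 = 57.793 °C.
T(t) = T_ss + (T₀ − T_ss)e^(−t/τ); set T = 46.5:
t = −τ ln[(T − T_ss)/(T₀ − T_ss)] = −261.18 · ln(0.21587) = 400.41 s.

400 s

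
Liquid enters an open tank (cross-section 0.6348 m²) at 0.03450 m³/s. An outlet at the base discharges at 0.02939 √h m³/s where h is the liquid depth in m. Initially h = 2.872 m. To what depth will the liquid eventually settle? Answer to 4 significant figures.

1.378 m

Unsteady balance on liquid volume: A dh/dt = Q_in − 0.02939 √h. At steady state dh/dt = 0:
Q_in = 0.02939 √h_ss ⇒ √h_ss = 0.03450/0.02939 = 1.17387.
h_ss = 1.17387² = 1.37797 m. (Since h₀ = 2.872 m > h_ss, the level will fall toward this value.)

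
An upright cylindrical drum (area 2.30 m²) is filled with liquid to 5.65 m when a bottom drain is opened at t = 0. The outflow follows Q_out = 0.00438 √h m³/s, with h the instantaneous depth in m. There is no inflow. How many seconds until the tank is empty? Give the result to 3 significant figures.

With no inflow, A dh/dt = −0.00438 √h.
This is separable: 2 d(√h)/dt = −0.00438/A, so √h = √h₀ − (0.00438/(2A)) t.
Tank is empty when √h = 0: t_empty = 2A√h₀/0.00438.
t_empty = 2·2.30·√5.65/0.00438 = 4.6000·2.3770/0.00438 = 2496.4 s.

2500 s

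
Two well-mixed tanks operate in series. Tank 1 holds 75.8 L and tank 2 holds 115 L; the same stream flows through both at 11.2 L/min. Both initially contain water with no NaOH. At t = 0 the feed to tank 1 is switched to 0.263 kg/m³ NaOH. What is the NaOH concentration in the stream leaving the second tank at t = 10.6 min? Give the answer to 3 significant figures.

Time constants: τᵢ = Vᵢ/Q for each well-mixed tank.
τ₁ = 75.8/11.2 = 6.7679 min; τ₂ = 115/11.2 = 10.268 min.
Solving the cascade with C₁(0)=C₂(0)=0 gives C₂(t) = C_in[1 − (τ₁ e^(−t/τ₁) − τ₂ e^(−t/τ₂))/(τ₁ − τ₂)].
At t = 10.6: e^(−t/τ₁) = 0.20883, e^(−t/τ₂) = 0.35617.
C₂ = 0.263·[1 − (6.7679·0.20883 − 10.268·0.35617)/(-3.5000)] = 0.263·0.35893 = 0.094398 kg/m³.

0.0944 kg/m³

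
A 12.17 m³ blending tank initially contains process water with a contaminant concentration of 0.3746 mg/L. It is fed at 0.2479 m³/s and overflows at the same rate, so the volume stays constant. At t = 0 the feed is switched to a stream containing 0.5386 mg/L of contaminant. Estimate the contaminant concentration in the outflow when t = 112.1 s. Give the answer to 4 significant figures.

0.5219 mg/L

Transient balance on the dissolved component: V dC/dt = Q(C_in − C).
So dC/dt = (C_in − C)/τ with τ = V/Q = 12.17/0.2479 = 49.0924 s.
Solution: C(t) = C_in + (C₀ − C_in) e^(−t/τ).
C(112.1) = 0.5386 + (0.3746 − 0.5386)·e^(−112.1/49.0924) = 0.5386 + (-0.164000)·0.101932 = 0.521883 mg/L.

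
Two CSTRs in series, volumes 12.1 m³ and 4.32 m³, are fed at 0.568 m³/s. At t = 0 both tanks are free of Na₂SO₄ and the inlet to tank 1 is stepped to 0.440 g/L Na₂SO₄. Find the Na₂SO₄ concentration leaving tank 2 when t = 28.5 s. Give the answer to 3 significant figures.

Time constants: τᵢ = Vᵢ/Q for each well-mixed tank.
τ₁ = 12.1/0.568 = 21.303 s; τ₂ = 4.32/0.568 = 7.6056 s.
Tank 1: C₁ = C_in(1 − e^(−t/τ₁)). Tank 2 (τ₁ ≠ τ₂): C₂ = C_in[1 − (τ₁ e^(−t/τ₁) − τ₂ e^(−t/τ₂))/(τ₁ − τ₂)].
At t = 28.5: e^(−t/τ₁) = 0.26241, e^(−t/τ₂) = 0.023583.
C₂ = 0.440·[1 − (21.303·0.26241 − 7.6056·0.023583)/(13.697)] = 0.440·0.60498 = 0.26619 g/L.

0.266 g/L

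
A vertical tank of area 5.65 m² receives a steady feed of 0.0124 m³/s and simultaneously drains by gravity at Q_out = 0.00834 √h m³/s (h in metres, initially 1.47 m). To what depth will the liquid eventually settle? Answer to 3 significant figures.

2.21 m

Unsteady balance on liquid volume: A dh/dt = Q_in − 0.00834 √h. At steady state dh/dt = 0:
Q_in = 0.00834 √h_ss ⇒ √h_ss = 0.0124/0.00834 = 1.4868.
h_ss = 1.4868² = 2.2106 m. (Since h₀ = 1.47 m < h_ss, the level will rise toward this value.)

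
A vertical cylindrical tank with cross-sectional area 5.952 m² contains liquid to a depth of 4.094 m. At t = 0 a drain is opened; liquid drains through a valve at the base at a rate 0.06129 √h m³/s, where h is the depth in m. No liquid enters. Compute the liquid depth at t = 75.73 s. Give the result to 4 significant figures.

2.668 m

With no inflow, A dh/dt = −0.06129 √h.
∫ h^(−1/2) dh = −(0.06129/A) ∫ dt, giving 2√h = 2√h₀ − (0.06129/A) t.
√h = √4.094 − 0.06129·75.73/(2·5.952) = 2.02336 − 0.389910 = 1.63345.
h = 1.63345² = 2.66817 m.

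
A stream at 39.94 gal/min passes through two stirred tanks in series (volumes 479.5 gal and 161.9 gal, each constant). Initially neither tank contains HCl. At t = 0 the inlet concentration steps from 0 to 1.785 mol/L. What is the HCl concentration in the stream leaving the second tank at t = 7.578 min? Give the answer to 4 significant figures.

Time constants: τᵢ = Vᵢ/Q for each well-mixed tank.
τ₁ = 479.5/39.94 = 12.0055 min; τ₂ = 161.9/39.94 = 4.05358 min.
Solving the cascade with C₁(0)=C₂(0)=0 gives C₂(t) = C_in[1 − (τ₁ e^(−t/τ₁) − τ₂ e^(−t/τ₂))/(τ₁ − τ₂)].
At t = 7.578: e^(−t/τ₁) = 0.531948, e^(−t/τ₂) = 0.154207.
C₂ = 1.785·[1 − (12.0055·0.531948 − 4.05358·0.154207)/(7.95193)] = 1.785·0.275495 = 0.491759 mol/L.

0.4918 mol/L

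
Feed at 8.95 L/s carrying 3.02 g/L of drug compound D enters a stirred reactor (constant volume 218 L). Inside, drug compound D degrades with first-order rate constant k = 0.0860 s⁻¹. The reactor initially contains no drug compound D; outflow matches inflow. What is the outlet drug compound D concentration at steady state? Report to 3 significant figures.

0.976 g/L

Species balance: V dC/dt = Q C_in − Q C − k V C.
At steady state: 0 = Q C_in − (Q + kV) C_ss, so C_ss = Q C_in/(Q + kV).
C_ss = 8.95·3.02/(8.95 + 0.0860·218) = 27.029/27.698 = 0.97585 g/L.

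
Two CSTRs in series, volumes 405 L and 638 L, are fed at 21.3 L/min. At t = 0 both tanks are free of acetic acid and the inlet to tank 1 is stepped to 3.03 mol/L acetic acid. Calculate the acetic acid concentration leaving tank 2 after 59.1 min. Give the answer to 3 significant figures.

Species balance on tank i: dCᵢ/dt = (Cᵢ₋₁ − Cᵢ)/τᵢ with τᵢ = Vᵢ/Q.
τ₁ = 405/21.3 = 19.014 min; τ₂ = 638/21.3 = 29.953 min.
Solving the cascade with C₁(0)=C₂(0)=0 gives C₂(t) = C_in[1 − (τ₁ e^(−t/τ₁) − τ₂ e^(−t/τ₂))/(τ₁ − τ₂)].
At t = 59.1: e^(−t/τ₁) = 0.044680, e^(−t/τ₂) = 0.13903.
C₂ = 3.03·[1 − (19.014·0.044680 − 29.953·0.13903)/(-10.939)] = 3.03·0.69698 = 2.1118 mol/L.

2.11 mol/L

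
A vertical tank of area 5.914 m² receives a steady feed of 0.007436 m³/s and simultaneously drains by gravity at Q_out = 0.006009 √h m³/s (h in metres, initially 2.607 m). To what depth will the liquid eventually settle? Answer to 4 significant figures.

1.531 m

Level balance: A dh/dt = 0.007436 − 0.006009 √h. Setting dh/dt = 0:
Q_in = 0.006009 √h_ss ⇒ √h_ss = 0.007436/0.006009 = 1.23748.
h_ss = 1.23748² = 1.53135 m. (Since h₀ = 2.607 m > h_ss, the level will fall toward this value.)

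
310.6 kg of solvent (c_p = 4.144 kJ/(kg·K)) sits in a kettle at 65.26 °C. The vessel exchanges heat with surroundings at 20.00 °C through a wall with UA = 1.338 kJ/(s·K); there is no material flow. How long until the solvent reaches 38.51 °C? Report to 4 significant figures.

M c_p dT/dt = −UA(T − T_amb).
τ = M c_p/UA = 961.978 s; T_ss = T_amb = 20.0000 °C.
T(t) = T_ss + (T₀ − T_ss)e^(−t/τ); set T = 38.51:
t = −τ ln[(T − T_ss)/(T₀ − T_ss)] = −961.978 · ln(0.408970) = 860.116 s.

860.1 s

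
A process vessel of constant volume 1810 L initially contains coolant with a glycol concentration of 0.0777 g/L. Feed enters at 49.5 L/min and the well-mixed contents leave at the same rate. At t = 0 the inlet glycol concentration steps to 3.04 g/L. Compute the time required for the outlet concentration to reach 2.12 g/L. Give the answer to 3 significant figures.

Species balance: V dC/dt = Q(C_in − C) ⇒ τ = V/Q = 36.566 min.
C(t) = C_in + (C₀ − C_in) e^(−t/τ). Set C = 2.12 and solve for t:
e^(−t/τ) = (C − C_in)/(C₀ − C_in) = (2.12 − 3.04)/(0.0777 − 3.04) = 0.31057
t = −τ ln(…) = 36.566 × 1.1693 = 42.758 min.

42.8 min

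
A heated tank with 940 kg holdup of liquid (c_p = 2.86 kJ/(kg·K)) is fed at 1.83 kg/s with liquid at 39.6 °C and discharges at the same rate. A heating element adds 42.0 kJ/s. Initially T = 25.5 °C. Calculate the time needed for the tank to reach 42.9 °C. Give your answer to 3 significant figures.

793 s

Energy balance: M c_p dT/dt = ṁ c_p (T_in − T) + 42.0.
τ = M/ṁ = 513.66 s; T_ss = T_in + Q̇/(ṁ c_p) = 47.625 °C.
T(t) = T_ss + (T₀ − T_ss) e^(−t/τ). Set T = 42.9:
e^(−t/τ) = (42.9 − 47.625)/(25.5 − 47.625) = 0.21355
t = −513.66 · ln(0.21355) = 793.03 s.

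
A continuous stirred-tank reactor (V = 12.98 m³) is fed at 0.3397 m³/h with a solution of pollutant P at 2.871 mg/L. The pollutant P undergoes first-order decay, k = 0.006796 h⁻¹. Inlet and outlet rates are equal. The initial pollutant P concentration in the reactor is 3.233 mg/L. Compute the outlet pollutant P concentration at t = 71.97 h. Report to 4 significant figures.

2.368 mg/L

Accumulation = in − out − consumed: V dC/dt = Q C_in − Q C − k V C.
dC/dt = (Q/V) C_in − (Q/V + k) C; effective rate a = Q/V + k = 0.0261710 + 0.006796 = 0.0329670 h⁻¹.
C_ss = Q C_in/(Q + kV) = 2.27916 mg/L; C(t) = C_ss + (C₀ − C_ss) e^(−a t).
C(71.97) = 2.27916 + (0.953843)·e^(−0.0329670·71.97) = 2.27916 + (0.953843)·0.0932345 = 2.36809 mg/L.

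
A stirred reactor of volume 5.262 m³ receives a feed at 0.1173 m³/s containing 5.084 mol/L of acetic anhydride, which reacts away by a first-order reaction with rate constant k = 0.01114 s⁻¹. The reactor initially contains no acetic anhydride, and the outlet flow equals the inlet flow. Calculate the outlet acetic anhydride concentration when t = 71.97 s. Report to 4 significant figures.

V dC/dt = Q(C_in − C) − k V C.
This is linear with rate a = Q/V + k = 0.0334319 s⁻¹.
C_ss = Q C_in/(Q + kV) = 3.38994 mol/L; C(t) = C_ss + (C₀ − C_ss) e^(−a t).
C(71.97) = 3.38994 + (-3.38994)·e^(−0.0334319·71.97) = 3.38994 + (-3.38994)·0.0901668 = 3.08428 mol/L.

3.084 mol/L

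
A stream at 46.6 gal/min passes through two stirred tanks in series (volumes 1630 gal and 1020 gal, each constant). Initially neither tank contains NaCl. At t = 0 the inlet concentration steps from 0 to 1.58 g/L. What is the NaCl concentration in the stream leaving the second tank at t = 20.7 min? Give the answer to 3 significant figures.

Each tank obeys Vᵢ dCᵢ/dt = Q(Cᵢ₋₁ − Cᵢ), so τᵢ = Vᵢ/Q.
τ₁ = 1630/46.6 = 34.979 min; τ₂ = 1020/46.6 = 21.888 min.
Solving the cascade with C₁(0)=C₂(0)=0 gives C₂(t) = C_in[1 − (τ₁ e^(−t/τ₁) − τ₂ e^(−t/τ₂))/(τ₁ − τ₂)].
At t = 20.7: e^(−t/τ₁) = 0.55334, e^(−t/τ₂) = 0.38841.
C₂ = 1.58·[1 − (34.979·0.55334 − 21.888·0.38841)/(13.090)] = 1.58·0.17088 = 0.26999 g/L.

0.270 g/L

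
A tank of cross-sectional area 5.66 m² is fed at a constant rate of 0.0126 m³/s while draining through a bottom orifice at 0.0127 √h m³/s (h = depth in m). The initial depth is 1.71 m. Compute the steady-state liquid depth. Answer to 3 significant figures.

0.984 m

Volume balance on the tank: A dh/dt = Q_in − 0.0127 √h. At steady state dh/dt = 0:
Q_in = 0.0127 √h_ss ⇒ √h_ss = 0.0126/0.0127 = 0.99213.
h_ss = 0.99213² = 0.98431 m. (Since h₀ = 1.71 m > h_ss, the level will fall toward this value.)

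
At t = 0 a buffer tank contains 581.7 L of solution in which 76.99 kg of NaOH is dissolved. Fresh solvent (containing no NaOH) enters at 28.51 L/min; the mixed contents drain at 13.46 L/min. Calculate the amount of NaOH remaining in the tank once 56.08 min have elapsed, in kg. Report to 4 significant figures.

Total volume: dV/dt = Q_in − Q_out = 15.0500 L/min, so V(t) = 581.7 + 15.0500 t and V(56.08) = 1425.70 L.
Solute balance: dm/dt = 0 − Q_out C = −Q_out m/V(t).
dm/m = −Q_out dt/(V₀ + 15.0500 t); integrating gives ln(m/m₀) = −(Q_out/(Q_in−Q_out)) ln(V/V₀).
m = m₀ (V₀/V)^(Q_out/(Q_in−Q_out)) = 76.99 × (581.7/1425.70)^(0.894352) = 34.5331 kg.

34.53 kg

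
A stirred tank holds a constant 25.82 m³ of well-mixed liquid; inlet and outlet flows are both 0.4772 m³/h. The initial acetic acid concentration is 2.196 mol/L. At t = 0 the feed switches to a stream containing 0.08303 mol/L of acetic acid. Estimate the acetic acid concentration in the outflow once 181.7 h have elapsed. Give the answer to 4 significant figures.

Species balance on the tank: V dC/dt = Q(C_in − C).
So dC/dt = (C_in − C)/τ with τ = V/Q = 25.82/0.4772 = 54.1073 h.
C approaches C_in exponentially: C(t) = C_in + (C₀ − C_in) e^(−t/τ).
C(181.7) = 0.08303 + (2.196 − 0.08303)·e^(−181.7/54.1073) = 0.08303 + (2.11297)·0.0347998 = 0.156561 mol/L.

0.1566 mol/L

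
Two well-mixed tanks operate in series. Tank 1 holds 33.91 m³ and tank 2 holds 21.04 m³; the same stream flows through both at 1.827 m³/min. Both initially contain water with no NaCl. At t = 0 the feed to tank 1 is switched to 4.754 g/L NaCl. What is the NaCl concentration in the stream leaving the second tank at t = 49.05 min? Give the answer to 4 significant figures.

3.972 g/L

Time constants: τᵢ = Vᵢ/Q for each well-mixed tank.
τ₁ = 33.91/1.827 = 18.5605 min; τ₂ = 21.04/1.827 = 11.5161 min.
Tank 1: C₁ = C_in(1 − e^(−t/τ₁)). Tank 2 (τ₁ ≠ τ₂): C₂ = C_in[1 − (τ₁ e^(−t/τ₁) − τ₂ e^(−t/τ₂))/(τ₁ − τ₂)].
At t = 49.05: e^(−t/τ₁) = 0.0711680, e^(−t/τ₂) = 0.0141331.
C₂ = 4.754·[1 − (18.5605·0.0711680 − 11.5161·0.0141331)/(7.04433)] = 4.754·0.835591 = 3.97240 g/L.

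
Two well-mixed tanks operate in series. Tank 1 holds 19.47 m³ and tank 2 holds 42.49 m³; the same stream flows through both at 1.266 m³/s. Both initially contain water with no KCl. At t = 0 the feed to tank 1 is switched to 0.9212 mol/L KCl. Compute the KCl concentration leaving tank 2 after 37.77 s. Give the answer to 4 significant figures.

Species balance on tank i: dCᵢ/dt = (Cᵢ₋₁ − Cᵢ)/τᵢ with τᵢ = Vᵢ/Q.
τ₁ = 19.47/1.266 = 15.3791 s; τ₂ = 42.49/1.266 = 33.5624 s.
Solving the cascade with C₁(0)=C₂(0)=0 gives C₂(t) = C_in[1 − (τ₁ e^(−t/τ₁) − τ₂ e^(−t/τ₂))/(τ₁ − τ₂)].
At t = 37.77: e^(−t/τ₁) = 0.0857840, e^(−t/τ₂) = 0.324534.
C₂ = 0.9212·[1 − (15.3791·0.0857840 − 33.5624·0.324534)/(-18.1833)] = 0.9212·0.473535 = 0.436221 mol/L.

0.4362 mol/L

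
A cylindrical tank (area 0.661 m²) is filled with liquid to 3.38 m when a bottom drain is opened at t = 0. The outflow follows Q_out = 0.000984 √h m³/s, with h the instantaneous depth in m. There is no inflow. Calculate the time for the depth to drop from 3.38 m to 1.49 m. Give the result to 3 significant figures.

830 s

With no inflow, A dh/dt = −0.000984 √h.
∫ h^(−1/2) dh = −(0.000984/A) ∫ dt, giving 2√h = 2√h₀ − (0.000984/A) t.
t = 2A(√h₀ − √h)/0.000984 = 2·0.661·(√3.38 − √1.49)/0.000984
  = 1.3220 × (1.8385 − 1.2207) / 0.000984 = 830.04 s.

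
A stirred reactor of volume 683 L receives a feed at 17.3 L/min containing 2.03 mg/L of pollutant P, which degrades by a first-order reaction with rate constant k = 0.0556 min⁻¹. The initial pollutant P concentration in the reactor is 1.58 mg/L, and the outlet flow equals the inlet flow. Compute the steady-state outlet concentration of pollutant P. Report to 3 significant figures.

0.635 mg/L

V dC/dt = Q(C_in − C) − k V C.
At steady state: 0 = Q C_in − (Q + kV) C_ss, so C_ss = Q C_in/(Q + kV).
C_ss = 17.3·2.03/(17.3 + 0.0556·683) = 35.119/55.275 = 0.63535 mg/L.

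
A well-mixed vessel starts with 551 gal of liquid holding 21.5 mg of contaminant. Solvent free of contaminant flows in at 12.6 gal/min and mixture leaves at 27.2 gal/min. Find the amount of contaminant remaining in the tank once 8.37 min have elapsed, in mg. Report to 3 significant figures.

13.5 mg

Let m(t) be the amount of contaminant. Volume: V(t) = V₀ + (Q_in − Q_out) t = 551 − 14.600 t; V(8.37) = 428.80 gal.
Species balance (pure solvent in): dm/dt = −Q_out · m/V(t).
Separate: dm/m = −Q_out dt/V(t) ⇒ ln(m/m₀) = −(Q_out/(Q_in−Q_out)) ln(V/V₀).
m = m₀ (V₀/V)^(Q_out/(Q_in−Q_out)) = 21.5 × (551/428.80)^(-1.8630) = 13.476 mg.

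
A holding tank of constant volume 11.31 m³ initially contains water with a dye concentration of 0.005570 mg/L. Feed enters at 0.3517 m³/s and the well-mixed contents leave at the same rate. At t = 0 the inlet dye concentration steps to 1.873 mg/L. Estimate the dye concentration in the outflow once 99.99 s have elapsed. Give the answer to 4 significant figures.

1.790 mg/L

Unsteady species balance (constant V, well mixed): V dC/dt = Q(C_in − C).
So dC/dt = (C_in − C)/τ with τ = V/Q = 11.31/0.3517 = 32.1581 s.
C approaches C_in exponentially: C(t) = C_in + (C₀ − C_in) e^(−t/τ).
C(99.99) = 1.873 + (0.005570 − 1.873)·e^(−99.99/32.1581) = 1.873 + (-1.86743)·0.0446310 = 1.78965 mg/L.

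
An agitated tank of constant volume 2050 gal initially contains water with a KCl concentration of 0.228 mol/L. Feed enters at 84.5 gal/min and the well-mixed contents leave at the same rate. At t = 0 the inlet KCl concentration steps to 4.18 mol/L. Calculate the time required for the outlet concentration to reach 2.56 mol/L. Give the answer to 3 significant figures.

21.6 min

Species balance: V dC/dt = Q(C_in − C) ⇒ τ = V/Q = 24.260 min.
C(t) = C_in + (C₀ − C_in) e^(−t/τ). Set C = 2.56 and solve for t:
e^(−t/τ) = (C − C_in)/(C₀ − C_in) = (2.56 − 4.18)/(0.228 − 4.18) = 0.40992
t = −τ ln(…) = 24.260 × 0.89180 = 21.635 min.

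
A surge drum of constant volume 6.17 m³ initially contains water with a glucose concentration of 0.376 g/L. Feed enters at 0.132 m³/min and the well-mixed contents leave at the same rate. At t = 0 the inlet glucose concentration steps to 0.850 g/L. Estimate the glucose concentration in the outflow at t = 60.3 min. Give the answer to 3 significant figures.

0.720 g/L

Species balance on the tank: V dC/dt = Q(C_in − C).
Time constant τ = V/Q = 6.17/0.132 = 46.742 min.
This is linear first-order; C(t) = C_in + (C₀ − C_in) e^(−t/τ).
C(60.3) = 0.850 + (0.376 − 0.850)·e^(−60.3/46.742) = 0.850 + (-0.47400)·0.27526 = 0.71953 g/L.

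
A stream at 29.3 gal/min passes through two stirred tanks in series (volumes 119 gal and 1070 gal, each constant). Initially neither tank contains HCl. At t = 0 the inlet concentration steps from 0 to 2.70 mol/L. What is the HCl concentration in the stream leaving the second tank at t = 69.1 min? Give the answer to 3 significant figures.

Each tank obeys Vᵢ dCᵢ/dt = Q(Cᵢ₋₁ − Cᵢ), so τᵢ = Vᵢ/Q.
τ₁ = 119/29.3 = 4.0614 min; τ₂ = 1070/29.3 = 36.519 min.
Tank 1: C₁ = C_in(1 − e^(−t/τ₁)). Tank 2 (τ₁ ≠ τ₂): C₂ = C_in[1 − (τ₁ e^(−t/τ₁) − τ₂ e^(−t/τ₂))/(τ₁ − τ₂)].
At t = 69.1: e^(−t/τ₁) = 4.0836e-08, e^(−t/τ₂) = 0.15074.
C₂ = 2.70·[1 − (4.0614·4.0836e-08 − 36.519·0.15074)/(-32.457)] = 2.70·0.83039 = 2.2421 mol/L.

2.24 mol/L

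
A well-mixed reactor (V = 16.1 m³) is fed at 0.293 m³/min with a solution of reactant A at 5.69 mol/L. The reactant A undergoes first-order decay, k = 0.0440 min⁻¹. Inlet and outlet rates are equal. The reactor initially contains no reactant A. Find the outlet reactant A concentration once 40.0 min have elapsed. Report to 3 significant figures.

Species balance: V dC/dt = Q C_in − Q C − k V C.
dC/dt = (Q/V) C_in − (Q/V + k) C; effective rate a = Q/V + k = 0.018199 + 0.0440 = 0.062199 min⁻¹.
C_ss = Q C_in/(Q + kV) = 1.6648 mol/L; C(t) = C_ss + (C₀ − C_ss) e^(−a t).
C(40.0) = 1.6648 + (-1.6648)·e^(−0.062199·40.0) = 1.6648 + (-1.6648)·0.083080 = 1.5265 mol/L.

1.53 mol/L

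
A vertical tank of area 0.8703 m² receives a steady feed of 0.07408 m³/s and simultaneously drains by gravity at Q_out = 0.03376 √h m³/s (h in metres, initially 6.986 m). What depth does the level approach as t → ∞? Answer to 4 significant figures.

4.815 m

Level balance: A dh/dt = 0.07408 − 0.03376 √h. Setting dh/dt = 0:
Q_in = 0.03376 √h_ss ⇒ √h_ss = 0.07408/0.03376 = 2.19431.
h_ss = 2.19431² = 4.81501 m. (Since h₀ = 6.986 m > h_ss, the level will fall toward this value.)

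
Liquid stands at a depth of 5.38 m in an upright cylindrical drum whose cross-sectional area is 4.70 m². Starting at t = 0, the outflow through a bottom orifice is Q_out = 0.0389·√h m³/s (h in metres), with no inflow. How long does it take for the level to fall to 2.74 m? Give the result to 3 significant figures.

A dh/dt = −Q_out = −0.0389 √h.
This is separable: 2 d(√h)/dt = −0.0389/A, so √h = √h₀ − (0.0389/(2A)) t.
t = 2A(√h₀ − √h)/0.0389 = 2·4.70·(√5.38 − √2.74)/0.0389
  = 9.4000 × (2.3195 − 1.6553) / 0.0389 = 160.50 s.

160 s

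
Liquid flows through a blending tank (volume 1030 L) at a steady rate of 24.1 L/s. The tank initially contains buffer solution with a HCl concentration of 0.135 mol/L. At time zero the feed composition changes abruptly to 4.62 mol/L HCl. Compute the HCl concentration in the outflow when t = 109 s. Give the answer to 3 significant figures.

4.27 mol/L

Unsteady species balance (constant V, well mixed): V dC/dt = Q(C_in − C).
So dC/dt = (C_in − C)/τ with τ = V/Q = 1030/24.1 = 42.739 s.
This is linear first-order; C(t) = C_in + (C₀ − C_in) e^(−t/τ).
C(109) = 4.62 + (0.135 − 4.62)·e^(−109/42.739) = 4.62 + (-4.4850)·0.078051 = 4.2699 mol/L.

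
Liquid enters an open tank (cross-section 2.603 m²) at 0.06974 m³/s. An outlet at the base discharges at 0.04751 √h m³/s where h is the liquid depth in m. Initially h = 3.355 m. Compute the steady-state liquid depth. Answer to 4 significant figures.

Accumulation of liquid (constant cross-section A): A dh/dt = Q_in − 0.04751 √h. At steady state dh/dt = 0:
Q_in = 0.04751 √h_ss ⇒ √h_ss = 0.06974/0.04751 = 1.46790.
h_ss = 1.46790² = 2.15473 m. (Since h₀ = 3.355 m > h_ss, the level will fall toward this value.)

2.155 m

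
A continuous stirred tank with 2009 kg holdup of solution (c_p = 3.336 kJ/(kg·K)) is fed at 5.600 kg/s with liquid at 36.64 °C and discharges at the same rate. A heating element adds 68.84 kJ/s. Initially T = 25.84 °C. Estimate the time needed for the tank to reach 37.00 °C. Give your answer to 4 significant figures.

528.0 s

Energy balance: M c_p dT/dt = ṁ c_p (T_in − T) + 68.84.
τ = M/ṁ = 358.750 s; T_ss = T_in + Q̇/(ṁ c_p) = 40.3249 °C.
T(t) = T_ss + (T₀ − T_ss) e^(−t/τ). Set T = 37.00:
e^(−t/τ) = (37.00 − 40.3249)/(25.84 − 40.3249) = 0.229543
t = −358.750 · ln(0.229543) = 527.960 s.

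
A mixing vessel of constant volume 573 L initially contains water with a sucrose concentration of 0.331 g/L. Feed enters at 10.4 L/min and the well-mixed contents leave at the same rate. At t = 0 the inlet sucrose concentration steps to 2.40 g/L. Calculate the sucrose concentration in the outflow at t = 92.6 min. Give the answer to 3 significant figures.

Unsteady species balance (constant V, well mixed): V dC/dt = Q(C_in − C).
So dC/dt = (C_in − C)/τ with τ = V/Q = 573/10.4 = 55.096 min.
Solution: C(t) = C_in + (C₀ − C_in) e^(−t/τ).
C(92.6) = 2.40 + (0.331 − 2.40)·e^(−92.6/55.096) = 2.40 + (-2.0690)·0.18624 = 2.0147 g/L.

2.01 g/L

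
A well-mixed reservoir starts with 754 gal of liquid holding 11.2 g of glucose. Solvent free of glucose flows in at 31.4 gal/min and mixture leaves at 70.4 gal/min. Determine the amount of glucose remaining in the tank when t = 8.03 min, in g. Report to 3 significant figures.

Let m(t) be the amount of glucose. Volume: V(t) = V₀ + (Q_in − Q_out) t = 754 − 39.000 t; V(8.03) = 440.83 gal.
Solute balance: dm/dt = 0 − Q_out C = −Q_out m/V(t).
Separate: dm/m = −Q_out dt/V(t) ⇒ ln(m/m₀) = −(Q_out/(Q_in−Q_out)) ln(V/V₀).
m = m₀ (V₀/V)^(Q_out/(Q_in−Q_out)) = 11.2 × (754/440.83)^(-1.8051) = 4.2505 g.

4.25 g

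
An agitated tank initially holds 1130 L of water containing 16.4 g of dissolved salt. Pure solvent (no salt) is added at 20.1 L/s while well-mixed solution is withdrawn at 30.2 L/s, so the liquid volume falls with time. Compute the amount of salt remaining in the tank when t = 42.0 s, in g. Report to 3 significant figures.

4.01 g

Total volume: dV/dt = Q_in − Q_out = -10.100 L/s, so V(t) = 1130 − 10.100 t and V(42.0) = 705.80 L.
Species balance (pure solvent in): dm/dt = −Q_out · m/V(t).
Separate: dm/m = −Q_out dt/V(t) ⇒ ln(m/m₀) = −(Q_out/(Q_in−Q_out)) ln(V/V₀).
m = m₀ (V₀/V)^(Q_out/(Q_in−Q_out)) = 16.4 × (1130/705.80)^(-2.9901) = 4.0149 g.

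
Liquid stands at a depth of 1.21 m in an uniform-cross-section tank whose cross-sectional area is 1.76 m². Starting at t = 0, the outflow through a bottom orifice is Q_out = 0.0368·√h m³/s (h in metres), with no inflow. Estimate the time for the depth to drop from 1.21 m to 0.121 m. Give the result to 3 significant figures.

71.9 s

A dh/dt = −Q_out = −0.0368 √h.
∫ h^(−1/2) dh = −(0.0368/A) ∫ dt, giving 2√h = 2√h₀ − (0.0368/A) t.
t = 2A(√h₀ − √h)/0.0368 = 2·1.76·(√1.21 − √0.121)/0.0368
  = 3.5200 × (1.1000 − 0.34785) / 0.0368 = 71.945 s.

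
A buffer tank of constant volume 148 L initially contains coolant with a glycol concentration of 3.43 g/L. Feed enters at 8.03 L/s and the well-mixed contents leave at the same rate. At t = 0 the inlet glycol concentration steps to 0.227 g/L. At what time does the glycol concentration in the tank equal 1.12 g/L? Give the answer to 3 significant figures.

Transient balance on the dissolved component: V dC/dt = Q(C_in − C), so τ = V/Q = 18.431 s.
C(t) = C_in + (C₀ − C_in) e^(−t/τ). Set C = 1.12 and solve for t:
e^(−t/τ) = (C − C_in)/(C₀ − C_in) = (1.12 − 0.227)/(3.43 − 0.227) = 0.27880
t = −τ ln(…) = 18.431 × 1.2773 = 23.541 s.

23.5 s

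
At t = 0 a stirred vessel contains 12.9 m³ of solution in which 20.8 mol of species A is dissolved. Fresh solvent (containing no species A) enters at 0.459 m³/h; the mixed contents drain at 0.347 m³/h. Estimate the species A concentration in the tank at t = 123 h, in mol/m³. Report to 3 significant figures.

Total volume: dV/dt = Q_in − Q_out = 0.11200 m³/h, so V(t) = 12.9 + 0.11200 t and V(123) = 26.676 m³.
Solute balance: dm/dt = 0 − Q_out C = −Q_out m/V(t).
dm/m = −Q_out dt/(V₀ + 0.11200 t); integrating gives ln(m/m₀) = −(Q_out/(Q_in−Q_out)) ln(V/V₀).
m = m₀ (V₀/V)^(Q_out/(Q_in−Q_out)) = 20.8 × (12.9/26.676)^(3.0982) = 2.1902 mol.
C = m/V = 2.1902/26.676 = 0.082103 mol/m³.

0.0821 mol/m³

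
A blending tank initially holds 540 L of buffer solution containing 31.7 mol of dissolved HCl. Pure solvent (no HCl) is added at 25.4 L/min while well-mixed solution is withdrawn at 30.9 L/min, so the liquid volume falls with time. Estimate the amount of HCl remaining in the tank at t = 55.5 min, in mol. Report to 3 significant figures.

0.294 mol

Let m(t) be the amount of HCl. Volume: V(t) = V₀ + (Q_in − Q_out) t = 540 − 5.5000 t; V(55.5) = 234.75 L.
Solute balance: dm/dt = 0 − Q_out C = −Q_out m/V(t).
Separate: dm/m = −Q_out dt/V(t) ⇒ ln(m/m₀) = −(Q_out/(Q_in−Q_out)) ln(V/V₀).
m = m₀ (V₀/V)^(Q_out/(Q_in−Q_out)) = 31.7 × (540/234.75)^(-5.6182) = 0.29408 mol.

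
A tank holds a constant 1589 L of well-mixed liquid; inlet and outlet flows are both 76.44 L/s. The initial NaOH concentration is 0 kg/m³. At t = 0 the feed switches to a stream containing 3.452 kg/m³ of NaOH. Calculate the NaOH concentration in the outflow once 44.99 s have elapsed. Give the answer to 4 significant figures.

Accumulation = in − out for the solute gives V dC/dt = Q(C_in − C).
Time constant τ = V/Q = 1589/76.44 = 20.7875 s.
This is linear first-order; C(t) = C_in + (C₀ − C_in) e^(−t/τ).
C(44.99) = 3.452 + (0 − 3.452)·e^(−44.99/20.7875) = 3.452 + (-3.45200)·0.114833 = 3.05560 kg/m³.

3.056 kg/m³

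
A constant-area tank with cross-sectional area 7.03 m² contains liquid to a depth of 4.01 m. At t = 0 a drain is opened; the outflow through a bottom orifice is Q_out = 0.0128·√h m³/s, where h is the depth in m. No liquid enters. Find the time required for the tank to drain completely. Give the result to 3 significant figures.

2200 s

Unsteady balance on liquid volume: A dh/dt = −0.0128 √h.
This is separable: 2 d(√h)/dt = −0.0128/A, so √h = √h₀ − (0.0128/(2A)) t.
Tank is empty when √h = 0: t_empty = 2A√h₀/0.0128.
t_empty = 2·7.03·√4.01/0.0128 = 14.060·2.0025/0.0128 = 2199.6 s.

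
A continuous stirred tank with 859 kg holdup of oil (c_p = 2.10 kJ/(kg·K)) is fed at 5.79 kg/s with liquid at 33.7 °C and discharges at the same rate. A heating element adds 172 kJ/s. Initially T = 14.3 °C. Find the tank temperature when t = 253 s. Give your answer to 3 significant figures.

Unsteady energy balance on the tank contents: M c_p dT/dt = ṁ c_p (T_in − T) + 172.
Rearrange: dT/dt = (T_ss − T)/τ with τ = M/ṁ = 148.36 s and T_ss = T_in + Q̇/(ṁ c_p) = 47.846 °C.
T approaches T_ss exponentially: T(t) = T_ss + (T₀ − T_ss) e^(−t/τ).
T(253) = 47.846 + (-33.546)·e^(−253/148.36) = 47.846 + (-33.546)·0.18171 = 41.750 °C.

41.8 °C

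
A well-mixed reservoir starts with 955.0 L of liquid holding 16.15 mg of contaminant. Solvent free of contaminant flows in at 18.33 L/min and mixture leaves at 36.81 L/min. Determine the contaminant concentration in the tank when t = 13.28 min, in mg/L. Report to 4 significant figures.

Total volume: dV/dt = Q_in − Q_out = -18.4800 L/min, so V(t) = 955.0 − 18.4800 t and V(13.28) = 709.586 L.
Solute balance: dm/dt = 0 − Q_out C = −Q_out m/V(t).
dm/m = −Q_out dt/(V₀ − 18.4800 t); integrating gives ln(m/m₀) = −(Q_out/(Q_in−Q_out)) ln(V/V₀).
m = m₀ (V₀/V)^(Q_out/(Q_in−Q_out)) = 16.15 × (955.0/709.586)^(-1.99188) = 8.93763 mg.
C = m/V = 8.93763/709.586 = 0.0125956 mg/L.

0.01260 mg/L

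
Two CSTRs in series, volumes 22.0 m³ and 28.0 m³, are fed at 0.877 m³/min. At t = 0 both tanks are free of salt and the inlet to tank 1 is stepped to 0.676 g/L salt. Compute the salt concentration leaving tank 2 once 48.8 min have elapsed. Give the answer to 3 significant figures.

0.346 g/L

Species balance on tank i: dCᵢ/dt = (Cᵢ₋₁ − Cᵢ)/τᵢ with τᵢ = Vᵢ/Q.
τ₁ = 22.0/0.877 = 25.086 min; τ₂ = 28.0/0.877 = 31.927 min.
Solving the cascade with C₁(0)=C₂(0)=0 gives C₂(t) = C_in[1 − (τ₁ e^(−t/τ₁) − τ₂ e^(−t/τ₂))/(τ₁ − τ₂)].
At t = 48.8: e^(−t/τ₁) = 0.14294, e^(−t/τ₂) = 0.21686.
C₂ = 0.676·[1 − (25.086·0.14294 − 31.927·0.21686)/(-6.8415)] = 0.676·0.51207 = 0.34616 g/L.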